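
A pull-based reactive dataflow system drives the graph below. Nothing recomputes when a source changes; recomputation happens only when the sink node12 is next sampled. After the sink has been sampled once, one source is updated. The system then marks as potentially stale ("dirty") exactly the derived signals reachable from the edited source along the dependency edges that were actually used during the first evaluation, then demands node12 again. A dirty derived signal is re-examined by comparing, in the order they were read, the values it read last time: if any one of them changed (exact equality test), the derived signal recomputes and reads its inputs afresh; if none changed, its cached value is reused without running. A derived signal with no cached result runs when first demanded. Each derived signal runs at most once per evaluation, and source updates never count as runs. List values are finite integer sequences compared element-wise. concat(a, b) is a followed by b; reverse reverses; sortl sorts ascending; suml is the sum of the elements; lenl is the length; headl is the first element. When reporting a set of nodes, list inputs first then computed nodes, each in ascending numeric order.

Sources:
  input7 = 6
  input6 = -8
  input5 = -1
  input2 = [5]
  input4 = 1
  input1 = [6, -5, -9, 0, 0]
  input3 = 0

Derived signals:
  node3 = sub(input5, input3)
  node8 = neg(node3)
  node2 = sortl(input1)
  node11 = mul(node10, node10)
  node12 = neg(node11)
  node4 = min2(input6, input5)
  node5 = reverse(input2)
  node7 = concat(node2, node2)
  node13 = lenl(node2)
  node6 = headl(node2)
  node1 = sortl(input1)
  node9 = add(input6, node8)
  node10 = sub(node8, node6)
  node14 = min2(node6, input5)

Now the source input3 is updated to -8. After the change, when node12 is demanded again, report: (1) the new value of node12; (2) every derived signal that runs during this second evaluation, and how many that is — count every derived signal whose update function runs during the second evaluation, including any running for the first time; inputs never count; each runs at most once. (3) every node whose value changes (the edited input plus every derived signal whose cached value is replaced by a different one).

First evaluation (everything demanded from the output):
  node2 = sortl([6, -5, -9, 0, 0]) = [-9, -5, 0, 0, 6]
  node3 = sub(-1, 0) = -1
  node6 = headl([-9, -5, 0, 0, 6]) = -9
  node8 = neg(-1) = 1
  node10 = sub(1, -9) = 10
  node11 = mul(10, 10) = 100
  node12 = neg(100) = -100

Propagation after the edit:
  node3: runs — input3 0->-8; result 7.
  node8: runs — node3 -1->7; result -7.
  node10: runs — node8 1->-7; result 2.
  node11: runs — node10 10->2; node10 10->2; result 4.
  node12: runs — node11 100->4; result -4.

New value of node12: -4.
Derived signals that run: node3, node8, node10, node11, node12 — 5 in total.
Values that change: input3, node3, node8, node10, node11, node12.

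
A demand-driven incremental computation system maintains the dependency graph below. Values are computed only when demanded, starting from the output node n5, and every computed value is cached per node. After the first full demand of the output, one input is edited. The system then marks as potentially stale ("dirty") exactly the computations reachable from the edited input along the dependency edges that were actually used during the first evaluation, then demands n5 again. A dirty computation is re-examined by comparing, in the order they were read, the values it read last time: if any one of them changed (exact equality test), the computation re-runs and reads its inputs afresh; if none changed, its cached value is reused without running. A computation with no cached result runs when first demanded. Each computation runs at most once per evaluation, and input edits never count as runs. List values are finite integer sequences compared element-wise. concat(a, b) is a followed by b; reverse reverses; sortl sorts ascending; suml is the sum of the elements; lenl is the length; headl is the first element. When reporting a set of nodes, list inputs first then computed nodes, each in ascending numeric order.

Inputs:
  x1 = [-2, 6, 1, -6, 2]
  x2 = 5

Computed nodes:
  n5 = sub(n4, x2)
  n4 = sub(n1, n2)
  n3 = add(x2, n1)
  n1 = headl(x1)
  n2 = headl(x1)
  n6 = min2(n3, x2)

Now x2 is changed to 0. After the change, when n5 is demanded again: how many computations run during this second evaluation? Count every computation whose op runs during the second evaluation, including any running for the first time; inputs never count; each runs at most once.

First evaluation (everything demanded from the output):
  n1 = headl([-2, 6, 1, -6, 2]) = -2
  n2 = headl([-2, 6, 1, -6, 2]) = -2
  n4 = sub(-2, -2) = 0
  n5 = sub(0, 5) = -5

Propagation after the edit:
  n5: runs — x2 5->0; result 0.

Computations that run: n5 — 1 in total.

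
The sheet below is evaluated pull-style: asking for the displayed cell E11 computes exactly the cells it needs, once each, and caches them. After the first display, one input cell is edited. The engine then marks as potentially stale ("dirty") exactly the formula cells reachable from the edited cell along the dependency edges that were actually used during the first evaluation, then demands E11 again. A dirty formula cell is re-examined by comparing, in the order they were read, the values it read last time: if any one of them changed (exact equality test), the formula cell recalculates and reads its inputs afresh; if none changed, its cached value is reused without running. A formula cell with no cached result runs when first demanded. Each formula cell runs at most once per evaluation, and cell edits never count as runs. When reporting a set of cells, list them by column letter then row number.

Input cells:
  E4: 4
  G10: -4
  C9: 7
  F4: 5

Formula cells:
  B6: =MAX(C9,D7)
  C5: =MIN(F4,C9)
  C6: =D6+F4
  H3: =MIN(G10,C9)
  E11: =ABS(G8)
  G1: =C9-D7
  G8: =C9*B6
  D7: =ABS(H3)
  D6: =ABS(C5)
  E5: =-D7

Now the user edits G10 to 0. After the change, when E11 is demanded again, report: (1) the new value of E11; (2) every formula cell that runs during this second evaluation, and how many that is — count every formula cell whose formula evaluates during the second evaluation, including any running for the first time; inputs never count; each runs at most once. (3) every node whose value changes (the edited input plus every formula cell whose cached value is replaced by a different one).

First demand of the output computes:
  H3 = MIN(-4, 7) = -4
  D7 = ABS(-4) = 4
  B6 = MAX(7, 4) = 7
  G8 = 7 * 7 = 49
  E11 = ABS(49) = 49

After the edit, cleaning proceeds:
  H3: a read changed (G10 -4->0) — executes, giving 0.
  D7: a read changed (H3 -4->0) — executes, giving 0.
  B6: a read changed (D7 4->0) — executes, giving 7 — identical to its old value.
  G8: dirty, but its reads are unchanged (C9 unchanged, B6 unchanged); cached 49 stands.
  E11: dirty, but its reads are unchanged (G8 unchanged); cached 49 stands.

Note the absorption at B6: it re-runs yet its value is the same, leaving the output's value untouched.

Demanding E11 again yields 49.
3 formula cells run: B6, D7, H3.
The nodes whose values change: D7, G10, H3.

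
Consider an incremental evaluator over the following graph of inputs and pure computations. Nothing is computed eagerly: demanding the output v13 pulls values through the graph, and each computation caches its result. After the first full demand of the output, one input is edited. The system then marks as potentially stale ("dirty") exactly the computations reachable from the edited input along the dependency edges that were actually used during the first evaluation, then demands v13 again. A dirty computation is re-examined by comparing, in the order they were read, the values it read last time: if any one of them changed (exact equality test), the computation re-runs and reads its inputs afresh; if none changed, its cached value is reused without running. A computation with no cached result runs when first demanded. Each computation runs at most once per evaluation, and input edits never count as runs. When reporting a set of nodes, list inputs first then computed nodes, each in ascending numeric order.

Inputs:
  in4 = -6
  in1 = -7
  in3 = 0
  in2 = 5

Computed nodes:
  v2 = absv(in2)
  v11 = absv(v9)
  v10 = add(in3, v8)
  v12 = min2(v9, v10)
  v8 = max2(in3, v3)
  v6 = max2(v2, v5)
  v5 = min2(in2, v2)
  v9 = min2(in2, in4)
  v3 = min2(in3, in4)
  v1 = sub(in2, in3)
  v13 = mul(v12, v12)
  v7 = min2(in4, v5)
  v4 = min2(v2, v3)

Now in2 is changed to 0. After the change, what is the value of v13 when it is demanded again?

Initial pass — values computed on the first demand:
  v3 = min2(0, -6) = -6
  v8 = max2(0, -6) = 0
  v9 = min2(5, -6) = -6
  v10 = add(0, 0) = 0
  v12 = min2(-6, 0) = -6
  v13 = mul(-6, -6) = 36

Second demand — change propagation:
  v9: re-runs because in2 5->0; new result -6 (unchanged).
  v12: re-examined; everything it read last time is the same (v9 unchanged, v10 unchanged) — cache -6 kept, no run.
  v13: re-examined; everything it read last time is the same (v12 unchanged, v12 unchanged) — cache 36 kept, no run.

The important point: v9 recomputes to an identical value, and the output ends up unchanged.

v13 now evaluates to 36.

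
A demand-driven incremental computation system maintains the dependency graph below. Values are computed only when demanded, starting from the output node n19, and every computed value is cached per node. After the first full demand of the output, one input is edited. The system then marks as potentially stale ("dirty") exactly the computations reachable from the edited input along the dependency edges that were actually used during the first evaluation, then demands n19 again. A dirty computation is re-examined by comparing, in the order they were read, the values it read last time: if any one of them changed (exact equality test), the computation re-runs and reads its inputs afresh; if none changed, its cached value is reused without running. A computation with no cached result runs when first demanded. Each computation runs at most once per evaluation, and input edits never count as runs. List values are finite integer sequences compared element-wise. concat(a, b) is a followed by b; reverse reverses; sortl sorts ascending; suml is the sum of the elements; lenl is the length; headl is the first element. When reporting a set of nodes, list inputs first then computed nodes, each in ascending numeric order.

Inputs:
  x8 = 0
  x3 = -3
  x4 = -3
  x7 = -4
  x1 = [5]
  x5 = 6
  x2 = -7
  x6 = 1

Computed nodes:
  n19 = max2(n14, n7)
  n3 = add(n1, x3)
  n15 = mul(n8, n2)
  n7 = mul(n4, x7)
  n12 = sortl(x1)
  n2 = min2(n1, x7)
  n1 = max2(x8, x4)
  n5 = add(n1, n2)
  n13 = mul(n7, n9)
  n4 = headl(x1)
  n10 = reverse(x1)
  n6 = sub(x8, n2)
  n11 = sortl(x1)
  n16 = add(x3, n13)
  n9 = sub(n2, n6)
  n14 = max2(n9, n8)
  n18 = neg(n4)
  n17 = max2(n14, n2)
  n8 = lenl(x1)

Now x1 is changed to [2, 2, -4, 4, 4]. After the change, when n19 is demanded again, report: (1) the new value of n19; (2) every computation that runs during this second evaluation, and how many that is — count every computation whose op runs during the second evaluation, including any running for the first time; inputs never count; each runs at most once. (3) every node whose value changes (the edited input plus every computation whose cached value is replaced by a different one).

First evaluation (everything demanded from the output):
  n1 = max2(0, -3) = 0
  n2 = min2(0, -4) = -4
  n4 = headl([5]) = 5
  n6 = sub(0, -4) = 4
  n7 = mul(5, -4) = -20
  n8 = lenl([5]) = 1
  n9 = sub(-4, 4) = -8
  n14 = max2(-8, 1) = 1
  n19 = max2(1, -20) = 1

Propagation after the edit:
  n4: runs — x1 [5]->[2, 2, -4, 4, 4]; result 2.
  n7: runs — n4 5->2; result -8.
  n8: runs — x1 [5]->[2, 2, -4, 4, 4]; result 5.
  n14: runs — n8 1->5; result 5.
  n19: runs — n14 1->5; n7 -20->-8; result 5.

New value of n19: 5.
Computations that run: n4, n7, n8, n14, n19 — 5 in total.
Values that change: x1, n4, n7, n8, n14, n19.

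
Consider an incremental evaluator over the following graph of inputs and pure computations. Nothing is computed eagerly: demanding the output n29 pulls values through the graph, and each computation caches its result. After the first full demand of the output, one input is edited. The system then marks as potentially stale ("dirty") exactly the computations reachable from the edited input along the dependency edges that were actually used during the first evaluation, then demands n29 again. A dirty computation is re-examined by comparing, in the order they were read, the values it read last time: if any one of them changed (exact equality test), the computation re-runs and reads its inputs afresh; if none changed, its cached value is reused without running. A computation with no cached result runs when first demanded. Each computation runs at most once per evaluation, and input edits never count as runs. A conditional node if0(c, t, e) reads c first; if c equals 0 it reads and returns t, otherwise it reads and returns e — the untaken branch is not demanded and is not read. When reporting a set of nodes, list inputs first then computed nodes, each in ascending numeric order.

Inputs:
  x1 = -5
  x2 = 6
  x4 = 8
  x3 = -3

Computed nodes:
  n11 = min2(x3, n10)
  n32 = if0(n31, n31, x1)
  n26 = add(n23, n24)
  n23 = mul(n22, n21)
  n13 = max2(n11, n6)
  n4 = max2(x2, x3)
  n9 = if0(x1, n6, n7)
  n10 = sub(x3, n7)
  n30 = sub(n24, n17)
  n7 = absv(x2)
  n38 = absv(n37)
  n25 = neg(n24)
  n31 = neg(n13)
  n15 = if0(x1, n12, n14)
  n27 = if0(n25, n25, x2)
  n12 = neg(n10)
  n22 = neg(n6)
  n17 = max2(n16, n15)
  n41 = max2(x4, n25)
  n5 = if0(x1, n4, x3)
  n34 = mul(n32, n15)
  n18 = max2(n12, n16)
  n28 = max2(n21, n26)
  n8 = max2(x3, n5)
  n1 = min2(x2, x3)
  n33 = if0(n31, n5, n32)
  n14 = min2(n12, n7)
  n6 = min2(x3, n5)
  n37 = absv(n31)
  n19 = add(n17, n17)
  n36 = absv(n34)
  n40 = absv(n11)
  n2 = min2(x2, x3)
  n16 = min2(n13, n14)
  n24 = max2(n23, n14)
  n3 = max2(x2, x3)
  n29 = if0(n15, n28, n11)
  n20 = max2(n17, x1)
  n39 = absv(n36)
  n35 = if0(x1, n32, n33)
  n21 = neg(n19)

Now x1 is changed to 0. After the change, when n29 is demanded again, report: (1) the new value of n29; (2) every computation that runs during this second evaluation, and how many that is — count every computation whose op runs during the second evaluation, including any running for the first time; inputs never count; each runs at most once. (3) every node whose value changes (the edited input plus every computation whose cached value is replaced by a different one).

n29 now evaluates to -9.
Run set: n15, n29 (2 run).
Changed values: x1, n15.

Initial pass — values computed on the first demand:
  n7 = absv(6) = 6
  n10 = sub(-3, 6) = -9
  n11 = min2(-3, -9) = -9
  n12 = neg(-9) = 9
  n14 = min2(9, 6) = 6
  n15 = if0(x1=-5 -> else branch n14) = 6
  n29 = if0(n15=6 -> else branch n11) = -9

Second demand — change propagation:
  n15: re-runs because x1 -5->0; new result 9.
  n29: re-runs because n15 6->9; new result -9 (unchanged).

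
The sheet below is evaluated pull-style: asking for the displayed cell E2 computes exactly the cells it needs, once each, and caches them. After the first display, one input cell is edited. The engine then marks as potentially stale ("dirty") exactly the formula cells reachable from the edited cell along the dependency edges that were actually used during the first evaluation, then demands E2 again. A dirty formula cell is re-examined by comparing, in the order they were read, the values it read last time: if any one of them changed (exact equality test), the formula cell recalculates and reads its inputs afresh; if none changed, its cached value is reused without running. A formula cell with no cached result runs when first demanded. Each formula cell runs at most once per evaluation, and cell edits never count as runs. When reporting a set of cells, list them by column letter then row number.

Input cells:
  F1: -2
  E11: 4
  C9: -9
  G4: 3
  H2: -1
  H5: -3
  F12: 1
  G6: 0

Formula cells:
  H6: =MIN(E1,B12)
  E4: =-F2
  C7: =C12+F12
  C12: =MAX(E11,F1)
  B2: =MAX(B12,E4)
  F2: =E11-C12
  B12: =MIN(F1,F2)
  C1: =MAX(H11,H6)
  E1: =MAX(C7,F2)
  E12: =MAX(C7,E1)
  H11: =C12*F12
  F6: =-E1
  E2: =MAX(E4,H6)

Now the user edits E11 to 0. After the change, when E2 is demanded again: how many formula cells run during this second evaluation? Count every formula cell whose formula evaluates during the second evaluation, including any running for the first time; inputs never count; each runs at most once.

First demand of the output computes:
  C12 = MAX(4, -2) = 4
  C7 = 4 + 1 = 5
  F2 = 4 - 4 = 0
  B12 = MIN(-2, 0) = -2
  E1 = MAX(5, 0) = 5
  E4 = -(0) = 0
  H6 = MIN(5, -2) = -2
  E2 = MAX(0, -2) = 0

After the edit, cleaning proceeds:
  C12: a read changed (E11 4->0) — executes, giving 0.
  C7: a read changed (C12 4->0) — executes, giving 1.
  F2: a read changed (E11 4->0; C12 4->0) — executes, giving 0 — identical to its old value.
  B12: dirty, but its reads are unchanged (F1 unchanged, F2 unchanged); cached -2 stands.
  E1: a read changed (C7 5->1) — executes, giving 1.
  E4: dirty, but its reads are unchanged (F2 unchanged); cached 0 stands.
  H6: a read changed (E1 5->1) — executes, giving -2 — identical to its old value.
  E2: dirty, but its reads are unchanged (E4 unchanged, H6 unchanged); cached 0 stands.

Note where the cutoff bites: B12 is checked, finds nothing changed, and keeps its cache.

5 formula cells run: C7, C12, E1, F2, H6.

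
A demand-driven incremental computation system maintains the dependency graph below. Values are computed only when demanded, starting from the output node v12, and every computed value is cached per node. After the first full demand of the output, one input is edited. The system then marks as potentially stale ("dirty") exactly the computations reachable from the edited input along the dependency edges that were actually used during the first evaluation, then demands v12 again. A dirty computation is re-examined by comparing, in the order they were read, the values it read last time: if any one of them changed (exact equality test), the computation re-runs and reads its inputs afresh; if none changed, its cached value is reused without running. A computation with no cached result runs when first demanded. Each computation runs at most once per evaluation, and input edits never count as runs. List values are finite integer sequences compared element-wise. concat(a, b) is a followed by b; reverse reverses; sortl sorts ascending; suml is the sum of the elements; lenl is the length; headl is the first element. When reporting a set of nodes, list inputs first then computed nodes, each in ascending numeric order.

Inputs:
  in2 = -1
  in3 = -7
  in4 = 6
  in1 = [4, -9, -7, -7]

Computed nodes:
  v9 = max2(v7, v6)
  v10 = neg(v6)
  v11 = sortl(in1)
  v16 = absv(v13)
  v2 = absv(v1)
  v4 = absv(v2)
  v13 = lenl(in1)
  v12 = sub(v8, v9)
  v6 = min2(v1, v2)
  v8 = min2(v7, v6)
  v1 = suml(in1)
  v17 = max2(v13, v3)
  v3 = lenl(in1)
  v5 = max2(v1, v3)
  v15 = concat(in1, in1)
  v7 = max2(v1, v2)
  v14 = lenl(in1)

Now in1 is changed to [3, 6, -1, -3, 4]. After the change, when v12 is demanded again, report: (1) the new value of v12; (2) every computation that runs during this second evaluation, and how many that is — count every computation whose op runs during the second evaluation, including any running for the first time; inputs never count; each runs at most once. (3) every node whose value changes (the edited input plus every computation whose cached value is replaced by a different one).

First evaluation (everything demanded from the output):
  v1 = suml([4, -9, -7, -7]) = -19
  v2 = absv(-19) = 19
  v6 = min2(-19, 19) = -19
  v7 = max2(-19, 19) = 19
  v8 = min2(19, -19) = -19
  v9 = max2(19, -19) = 19
  v12 = sub(-19, 19) = -38

Propagation after the edit:
  v1: runs — in1 [4, -9, -7, -7]->[3, 6, -1, -3, 4]; result 9.
  v2: runs — v1 -19->9; result 9.
  v6: runs — v1 -19->9; v2 19->9; result 9.
  v7: runs — v1 -19->9; v2 19->9; result 9.
  v8: runs — v7 19->9; v6 -19->9; result 9.
  v9: runs — v7 19->9; v6 -19->9; result 9.
  v12: runs — v8 -19->9; v9 19->9; result 0.

New value of v12: 0.
Computations that run: v1, v2, v6, v7, v8, v9, v12 — 7 in total.
Values that change: in1, v1, v2, v6, v7, v8, v9, v12.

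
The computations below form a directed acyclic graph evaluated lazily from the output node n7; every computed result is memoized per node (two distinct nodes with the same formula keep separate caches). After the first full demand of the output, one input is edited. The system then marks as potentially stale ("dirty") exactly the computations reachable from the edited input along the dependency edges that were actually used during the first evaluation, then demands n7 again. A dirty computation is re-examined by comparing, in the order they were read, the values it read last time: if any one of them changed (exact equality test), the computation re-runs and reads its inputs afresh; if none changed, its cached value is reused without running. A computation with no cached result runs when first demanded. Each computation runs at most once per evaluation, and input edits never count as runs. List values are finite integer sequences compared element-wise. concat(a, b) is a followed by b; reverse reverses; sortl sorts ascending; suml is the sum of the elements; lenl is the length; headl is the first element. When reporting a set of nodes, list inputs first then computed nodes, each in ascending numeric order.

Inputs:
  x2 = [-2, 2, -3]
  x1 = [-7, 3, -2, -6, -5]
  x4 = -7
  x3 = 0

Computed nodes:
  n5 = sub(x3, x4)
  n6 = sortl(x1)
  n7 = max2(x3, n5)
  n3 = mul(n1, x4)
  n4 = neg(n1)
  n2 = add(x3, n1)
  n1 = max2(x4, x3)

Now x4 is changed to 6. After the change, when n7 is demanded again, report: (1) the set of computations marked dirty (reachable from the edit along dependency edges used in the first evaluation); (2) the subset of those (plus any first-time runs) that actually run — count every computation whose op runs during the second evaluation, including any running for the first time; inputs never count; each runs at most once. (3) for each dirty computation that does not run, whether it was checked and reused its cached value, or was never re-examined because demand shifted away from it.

First demand of the output computes:
  n5 = sub(0, -7) = 7
  n7 = max2(0, 7) = 7

After the edit, cleaning proceeds:
  n5: a read changed (x4 -7->6) — executes, giving -6.
  n7: a read changed (n5 7->-6) — executes, giving 0.

The edit dirties: n5, n7.
2 computations run: n5, n7.
No dirty computation escaped a run.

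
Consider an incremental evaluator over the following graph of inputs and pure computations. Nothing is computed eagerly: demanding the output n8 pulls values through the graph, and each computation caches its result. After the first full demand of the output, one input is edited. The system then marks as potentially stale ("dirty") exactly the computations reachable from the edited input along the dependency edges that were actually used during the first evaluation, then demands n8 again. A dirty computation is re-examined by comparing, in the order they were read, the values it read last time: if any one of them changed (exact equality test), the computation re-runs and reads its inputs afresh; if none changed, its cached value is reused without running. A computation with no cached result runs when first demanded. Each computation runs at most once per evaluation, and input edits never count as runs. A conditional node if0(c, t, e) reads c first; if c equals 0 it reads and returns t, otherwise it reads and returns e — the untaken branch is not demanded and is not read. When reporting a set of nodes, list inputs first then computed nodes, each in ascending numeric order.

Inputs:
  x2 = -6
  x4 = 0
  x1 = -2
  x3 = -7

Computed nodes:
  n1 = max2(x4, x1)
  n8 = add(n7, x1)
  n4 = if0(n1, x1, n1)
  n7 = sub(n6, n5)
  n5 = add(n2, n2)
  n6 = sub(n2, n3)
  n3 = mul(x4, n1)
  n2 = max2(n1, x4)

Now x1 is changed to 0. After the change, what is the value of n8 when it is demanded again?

Initial pass — values computed on the first demand:
  n1 = max2(0, -2) = 0
  n2 = max2(0, 0) = 0
  n3 = mul(0, 0) = 0
  n5 = add(0, 0) = 0
  n6 = sub(0, 0) = 0
  n7 = sub(0, 0) = 0
  n8 = add(0, -2) = -2

Second demand — change propagation:
  n1: re-runs because x1 -2->0; new result 0 (unchanged).
  n2: re-examined; everything it read last time is the same (n1 unchanged, x4 unchanged) — cache 0 kept, no run.
  n3: re-examined; everything it read last time is the same (x4 unchanged, n1 unchanged) — cache 0 kept, no run.
  n5: re-examined; everything it read last time is the same (n2 unchanged, n2 unchanged) — cache 0 kept, no run.
  n6: re-examined; everything it read last time is the same (n2 unchanged, n3 unchanged) — cache 0 kept, no run.
  n7: re-examined; everything it read last time is the same (n6 unchanged, n5 unchanged) — cache 0 kept, no run.
  n8: re-runs because x1 -2->0; new result 0.

The important point: at n2 every value read last time is unchanged, so the dirty flag clears without a run.

n8 now evaluates to 0.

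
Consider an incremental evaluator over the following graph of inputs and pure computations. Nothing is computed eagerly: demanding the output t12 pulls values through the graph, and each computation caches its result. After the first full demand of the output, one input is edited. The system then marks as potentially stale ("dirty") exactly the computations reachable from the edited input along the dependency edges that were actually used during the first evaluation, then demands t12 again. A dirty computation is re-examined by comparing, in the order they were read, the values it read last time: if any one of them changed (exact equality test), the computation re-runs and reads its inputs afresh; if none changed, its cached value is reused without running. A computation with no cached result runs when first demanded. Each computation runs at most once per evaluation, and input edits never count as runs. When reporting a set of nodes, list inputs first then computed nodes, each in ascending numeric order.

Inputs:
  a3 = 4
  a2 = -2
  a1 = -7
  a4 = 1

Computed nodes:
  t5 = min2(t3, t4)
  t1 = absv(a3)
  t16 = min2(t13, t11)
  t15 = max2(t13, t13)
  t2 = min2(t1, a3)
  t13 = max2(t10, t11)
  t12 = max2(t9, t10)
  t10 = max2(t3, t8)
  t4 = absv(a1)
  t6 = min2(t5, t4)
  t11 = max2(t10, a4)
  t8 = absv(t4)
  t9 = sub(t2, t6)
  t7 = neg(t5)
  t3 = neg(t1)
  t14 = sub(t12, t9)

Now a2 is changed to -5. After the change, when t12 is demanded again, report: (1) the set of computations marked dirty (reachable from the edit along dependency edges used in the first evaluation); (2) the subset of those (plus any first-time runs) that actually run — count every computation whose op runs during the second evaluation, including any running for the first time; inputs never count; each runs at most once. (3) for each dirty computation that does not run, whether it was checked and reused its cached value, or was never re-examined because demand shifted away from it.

Initial pass — values computed on the first demand:
  t1 = absv(4) = 4
  t2 = min2(4, 4) = 4
  t3 = neg(4) = -4
  t4 = absv(-7) = 7
  t5 = min2(-4, 7) = -4
  t6 = min2(-4, 7) = -4
  t8 = absv(7) = 7
  t9 = sub(4, -4) = 8
  t10 = max2(-4, 7) = 7
  t12 = max2(8, 7) = 8

Second demand — change propagation:
  no demanded computation ever read a2, so the edit dirties nothing and nothing runs.

The important point: nothing the output needs ever reads a2, so the edit is invisible to it.

Dirty set: none.
Run set: none (0 run).
All dirty computations ended up running.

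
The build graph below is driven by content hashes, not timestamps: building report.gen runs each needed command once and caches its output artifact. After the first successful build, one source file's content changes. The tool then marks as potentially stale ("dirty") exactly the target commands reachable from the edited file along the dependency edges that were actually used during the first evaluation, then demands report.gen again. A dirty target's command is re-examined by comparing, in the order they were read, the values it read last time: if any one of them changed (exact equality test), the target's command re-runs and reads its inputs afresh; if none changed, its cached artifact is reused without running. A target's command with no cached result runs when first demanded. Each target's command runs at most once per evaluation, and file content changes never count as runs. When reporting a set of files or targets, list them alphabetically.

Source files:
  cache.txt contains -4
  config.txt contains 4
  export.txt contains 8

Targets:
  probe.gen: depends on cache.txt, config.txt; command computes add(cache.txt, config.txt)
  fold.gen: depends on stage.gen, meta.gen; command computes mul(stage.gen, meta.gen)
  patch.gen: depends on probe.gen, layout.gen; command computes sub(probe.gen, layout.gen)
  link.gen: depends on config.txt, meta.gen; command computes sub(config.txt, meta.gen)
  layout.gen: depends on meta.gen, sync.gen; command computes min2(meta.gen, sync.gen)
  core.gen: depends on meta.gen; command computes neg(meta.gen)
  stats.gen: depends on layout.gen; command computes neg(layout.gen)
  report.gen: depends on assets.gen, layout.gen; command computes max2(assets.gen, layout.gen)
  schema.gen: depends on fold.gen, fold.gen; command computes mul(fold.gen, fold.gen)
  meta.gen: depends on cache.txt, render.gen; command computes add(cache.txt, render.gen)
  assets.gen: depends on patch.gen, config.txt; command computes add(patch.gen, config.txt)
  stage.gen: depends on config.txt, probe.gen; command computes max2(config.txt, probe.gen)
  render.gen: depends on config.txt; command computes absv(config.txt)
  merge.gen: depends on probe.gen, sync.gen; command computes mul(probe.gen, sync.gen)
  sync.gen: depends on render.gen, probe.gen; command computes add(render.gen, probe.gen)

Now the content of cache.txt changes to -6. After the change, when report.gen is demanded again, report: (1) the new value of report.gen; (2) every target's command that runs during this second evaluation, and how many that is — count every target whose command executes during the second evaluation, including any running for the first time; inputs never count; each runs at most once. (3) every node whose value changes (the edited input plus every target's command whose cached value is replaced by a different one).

Initial pass — values computed on the first demand:
  probe.gen = add(-4, 4) = 0
  render.gen = absv(4) = 4
  meta.gen = add(-4, 4) = 0
  sync.gen = add(4, 0) = 4
  layout.gen = min2(0, 4) = 0
  patch.gen = sub(0, 0) = 0
  assets.gen = add(0, 4) = 4
  report.gen = max2(4, 0) = 4

Second demand — change propagation:
  meta.gen: re-runs because cache.txt -4->-6; new result -2.
  probe.gen: re-runs because cache.txt -4->-6; new result -2.
  sync.gen: re-runs because probe.gen 0->-2; new result 2.
  layout.gen: re-runs because meta.gen 0->-2; sync.gen 4->2; new result -2.
  patch.gen: re-runs because probe.gen 0->-2; layout.gen 0->-2; new result 0 (unchanged).
  assets.gen: re-examined; everything it read last time is the same (patch.gen unchanged, config.txt unchanged) — cache 4 kept, no run.
  report.gen: re-runs because layout.gen 0->-2; new result 4 (unchanged).

The important point: at assets.gen every value read last time is unchanged, so the dirty flag clears without a run.

report.gen now evaluates to 4.
Run set: layout.gen, meta.gen, patch.gen, probe.gen, report.gen, sync.gen (6 run).
Changed values: cache.txt, layout.gen, meta.gen, probe.gen, sync.gen.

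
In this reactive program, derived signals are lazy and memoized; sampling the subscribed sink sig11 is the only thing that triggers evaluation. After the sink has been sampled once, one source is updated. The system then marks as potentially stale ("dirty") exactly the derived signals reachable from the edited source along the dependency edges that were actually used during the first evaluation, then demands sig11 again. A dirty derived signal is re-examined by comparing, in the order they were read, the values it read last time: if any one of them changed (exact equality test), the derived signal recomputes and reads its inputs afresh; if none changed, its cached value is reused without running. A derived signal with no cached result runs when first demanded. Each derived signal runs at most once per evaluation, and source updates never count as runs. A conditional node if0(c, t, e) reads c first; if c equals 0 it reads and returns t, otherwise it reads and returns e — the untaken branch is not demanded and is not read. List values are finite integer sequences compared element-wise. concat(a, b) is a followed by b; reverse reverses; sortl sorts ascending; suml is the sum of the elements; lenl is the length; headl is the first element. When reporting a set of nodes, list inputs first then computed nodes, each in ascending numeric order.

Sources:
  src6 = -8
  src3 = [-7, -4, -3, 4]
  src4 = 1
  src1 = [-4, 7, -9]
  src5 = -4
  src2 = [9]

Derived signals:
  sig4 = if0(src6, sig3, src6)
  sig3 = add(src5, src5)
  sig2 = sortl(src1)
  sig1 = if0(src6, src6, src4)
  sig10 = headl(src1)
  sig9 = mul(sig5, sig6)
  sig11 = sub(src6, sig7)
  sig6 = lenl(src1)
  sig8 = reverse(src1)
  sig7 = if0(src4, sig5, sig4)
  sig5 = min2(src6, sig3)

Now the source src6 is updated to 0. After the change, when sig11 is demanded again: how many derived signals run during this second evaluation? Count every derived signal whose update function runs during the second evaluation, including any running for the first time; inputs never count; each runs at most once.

First demand of the output computes:
  sig4 = if0(src6=-8 -> else branch src6) = -8
  sig7 = if0(src4=1 -> else branch sig4) = -8
  sig11 = sub(-8, -8) = 0

After the edit, cleaning proceeds:
  sig3: had never run; runs now, result -8.
  sig4: a read changed (src6 -8->0; src6 -8->0) — executes, giving -8 — identical to its old value.
  sig7: dirty, but its reads are unchanged (src4 unchanged, sig4 unchanged); cached -8 stands.
  sig11: a read changed (src6 -8->0) — executes, giving 8.

Note the branch switch — sig3 had no cache and runs now for the first time.

3 derived signals run: sig3, sig4, sig11.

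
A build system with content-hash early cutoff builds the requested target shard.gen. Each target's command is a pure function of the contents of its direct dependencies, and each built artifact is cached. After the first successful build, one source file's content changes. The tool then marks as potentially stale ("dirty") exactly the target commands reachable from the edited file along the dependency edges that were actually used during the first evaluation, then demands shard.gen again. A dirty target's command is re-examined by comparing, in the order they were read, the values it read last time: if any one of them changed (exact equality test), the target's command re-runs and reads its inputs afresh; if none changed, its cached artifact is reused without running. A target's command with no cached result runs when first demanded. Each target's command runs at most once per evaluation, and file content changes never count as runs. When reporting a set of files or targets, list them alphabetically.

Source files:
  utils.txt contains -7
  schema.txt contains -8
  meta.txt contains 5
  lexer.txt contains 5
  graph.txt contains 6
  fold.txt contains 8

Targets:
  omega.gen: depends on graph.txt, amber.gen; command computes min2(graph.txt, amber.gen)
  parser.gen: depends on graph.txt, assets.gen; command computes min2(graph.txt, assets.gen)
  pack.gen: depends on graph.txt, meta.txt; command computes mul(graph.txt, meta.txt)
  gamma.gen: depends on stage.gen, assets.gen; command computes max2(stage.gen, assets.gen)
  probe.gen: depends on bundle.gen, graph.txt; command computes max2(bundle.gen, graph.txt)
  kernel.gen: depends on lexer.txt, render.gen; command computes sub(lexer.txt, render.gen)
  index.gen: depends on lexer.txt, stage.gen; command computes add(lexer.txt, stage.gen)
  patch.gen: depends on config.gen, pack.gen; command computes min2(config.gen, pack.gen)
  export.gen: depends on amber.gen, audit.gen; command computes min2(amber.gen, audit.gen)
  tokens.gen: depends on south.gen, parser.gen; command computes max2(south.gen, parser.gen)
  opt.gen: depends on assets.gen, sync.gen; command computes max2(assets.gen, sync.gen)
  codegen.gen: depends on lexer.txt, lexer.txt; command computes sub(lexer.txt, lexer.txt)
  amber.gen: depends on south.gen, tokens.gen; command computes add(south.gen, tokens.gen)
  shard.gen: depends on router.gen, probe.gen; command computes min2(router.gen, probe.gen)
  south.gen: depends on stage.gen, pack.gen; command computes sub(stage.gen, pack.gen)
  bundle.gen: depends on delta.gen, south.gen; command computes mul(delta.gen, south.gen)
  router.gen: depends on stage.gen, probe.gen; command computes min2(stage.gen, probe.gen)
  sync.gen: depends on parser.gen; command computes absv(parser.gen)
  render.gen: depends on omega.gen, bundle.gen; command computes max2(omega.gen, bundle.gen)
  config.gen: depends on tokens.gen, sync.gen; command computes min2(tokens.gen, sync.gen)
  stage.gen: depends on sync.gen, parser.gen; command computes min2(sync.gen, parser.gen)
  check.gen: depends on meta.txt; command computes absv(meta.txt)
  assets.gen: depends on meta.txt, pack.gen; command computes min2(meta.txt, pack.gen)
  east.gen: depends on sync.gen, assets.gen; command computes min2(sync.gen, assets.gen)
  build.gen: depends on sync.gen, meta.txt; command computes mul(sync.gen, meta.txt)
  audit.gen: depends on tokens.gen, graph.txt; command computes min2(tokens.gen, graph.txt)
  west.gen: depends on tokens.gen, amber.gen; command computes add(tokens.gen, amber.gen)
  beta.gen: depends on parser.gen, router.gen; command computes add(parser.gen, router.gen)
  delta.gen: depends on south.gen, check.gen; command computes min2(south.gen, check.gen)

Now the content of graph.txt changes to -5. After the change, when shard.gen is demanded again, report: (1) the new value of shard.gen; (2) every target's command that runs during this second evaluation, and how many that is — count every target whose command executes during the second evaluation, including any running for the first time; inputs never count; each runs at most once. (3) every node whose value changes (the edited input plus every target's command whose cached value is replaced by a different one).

New value of shard.gen: -25.
Target commands that run: assets.gen, bundle.gen, delta.gen, pack.gen, parser.gen, probe.gen, router.gen, shard.gen, south.gen, stage.gen, sync.gen — 11 in total.
Values that change: assets.gen, bundle.gen, delta.gen, graph.txt, pack.gen, parser.gen, probe.gen, router.gen, shard.gen, south.gen, stage.gen, sync.gen.

First evaluation (everything demanded from the output):
  check.gen = absv(5) = 5
  pack.gen = mul(6, 5) = 30
  assets.gen = min2(5, 30) = 5
  parser.gen = min2(6, 5) = 5
  sync.gen = absv(5) = 5
  stage.gen = min2(5, 5) = 5
  south.gen = sub(5, 30) = -25
  delta.gen = min2(-25, 5) = -25
  bundle.gen = mul(-25, -25) = 625
  probe.gen = max2(625, 6) = 625
  router.gen = min2(5, 625) = 5
  shard.gen = min2(5, 625) = 5

Propagation after the edit:
  pack.gen: runs — graph.txt 6->-5; result -25.
  assets.gen: runs — pack.gen 30->-25; result -25.
  parser.gen: runs — graph.txt 6->-5; assets.gen 5->-25; result -25.
  sync.gen: runs — parser.gen 5->-25; result 25.
  stage.gen: runs — sync.gen 5->25; parser.gen 5->-25; result -25.
  south.gen: runs — stage.gen 5->-25; pack.gen 30->-25; result 0.
  delta.gen: runs — south.gen -25->0; result 0.
  bundle.gen: runs — delta.gen -25->0; south.gen -25->0; result 0.
  probe.gen: runs — bundle.gen 625->0; graph.txt 6->-5; result 0.
  router.gen: runs — stage.gen 5->-25; probe.gen 625->0; result -25.
  shard.gen: runs — router.gen 5->-25; probe.gen 625->0; result -25.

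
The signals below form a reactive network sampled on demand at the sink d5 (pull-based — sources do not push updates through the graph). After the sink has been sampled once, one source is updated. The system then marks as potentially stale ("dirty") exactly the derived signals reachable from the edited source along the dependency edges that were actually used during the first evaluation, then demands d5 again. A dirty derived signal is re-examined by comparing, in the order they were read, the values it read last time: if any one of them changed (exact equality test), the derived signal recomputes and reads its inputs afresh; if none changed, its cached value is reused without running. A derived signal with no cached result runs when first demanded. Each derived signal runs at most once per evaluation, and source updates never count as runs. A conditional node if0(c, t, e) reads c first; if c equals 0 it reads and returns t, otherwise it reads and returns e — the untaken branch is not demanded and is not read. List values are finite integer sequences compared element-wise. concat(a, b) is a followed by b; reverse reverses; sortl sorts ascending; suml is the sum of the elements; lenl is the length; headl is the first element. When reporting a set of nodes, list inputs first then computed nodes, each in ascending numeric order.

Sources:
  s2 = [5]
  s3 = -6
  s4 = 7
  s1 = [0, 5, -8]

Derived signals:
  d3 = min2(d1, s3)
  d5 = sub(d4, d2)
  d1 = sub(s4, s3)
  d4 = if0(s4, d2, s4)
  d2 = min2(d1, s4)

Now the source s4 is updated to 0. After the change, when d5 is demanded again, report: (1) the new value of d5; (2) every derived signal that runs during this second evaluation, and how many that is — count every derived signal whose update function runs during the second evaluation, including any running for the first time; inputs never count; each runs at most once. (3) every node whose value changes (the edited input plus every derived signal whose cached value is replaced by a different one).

d5 now evaluates to 0.
Run set: d1, d2, d4, d5 (4 run).
Changed values: s4, d1, d2, d4.

Initial pass — values computed on the first demand:
  d1 = sub(7, -6) = 13
  d2 = min2(13, 7) = 7
  d4 = if0(s4=7 -> else branch s4) = 7
  d5 = sub(7, 7) = 0

Second demand — change propagation:
  d1: re-runs because s4 7->0; new result 6.
  d2: re-runs because d1 13->6; s4 7->0; new result 0.
  d4: re-runs because s4 7->0; s4 7->0; new result 0.
  d5: re-runs because d4 7->0; d2 7->0; new result 0 (unchanged).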